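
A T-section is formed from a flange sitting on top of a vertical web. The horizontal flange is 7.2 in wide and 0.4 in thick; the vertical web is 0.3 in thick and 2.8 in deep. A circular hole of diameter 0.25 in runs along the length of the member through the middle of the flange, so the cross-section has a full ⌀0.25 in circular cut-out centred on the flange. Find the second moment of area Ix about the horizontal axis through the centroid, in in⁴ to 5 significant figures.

Break the section into simple shapes (no overlaps), measuring from the bottom-left corner of the bounding box.
Flange: 7.2 × 0.4, A = 2.88 in², y = 3 in, Ī = 0.0384 in⁴.
Web: 0.3 × 2.8, A = 0.84 in², y = 1.4 in, Ī = 0.5488 in⁴.
Hole (subtracted): ⌀0.25, A = 0.04908739 in², y = 3 in, Ī = 0.0001917476 in⁴.
Centroid: ȳ = ΣA·y / ΣA = 2.633879 in.
Transfer each piece to the horizontal axis through the centroid using Ī + A·d² with d = y − 2.633879:
  flange: d = 0.3661215 in → contributes +0.4244494 in⁴
  web: d = -1.233879 in → contributes +1.827663 in⁴
  hole: d = 0.3661215 in → contributes −0.006771664 in⁴
Total I = 2.245341 in⁴.

Ix ≈ 2.2453 in⁴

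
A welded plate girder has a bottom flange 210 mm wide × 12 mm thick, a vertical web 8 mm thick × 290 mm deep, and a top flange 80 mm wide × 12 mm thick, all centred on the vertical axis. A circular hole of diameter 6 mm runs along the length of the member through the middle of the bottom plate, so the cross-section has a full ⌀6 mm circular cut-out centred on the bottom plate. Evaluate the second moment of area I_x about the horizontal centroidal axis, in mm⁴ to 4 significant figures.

Decompose the section into non-overlapping parts with the origin at the bottom-left of its bounding rectangle.
Bottom plate: 210 × 12, A = 2 520 mm², y = 6 mm, Ī = 30 240 mm⁴.
Web plate: 8 × 290, A = 2 320 mm², y = 157 mm, Ī = 16 259 333 mm⁴.
Top plate: 80 × 12, A = 960 mm², y = 308 mm, Ī = 11 520 mm⁴.
Hole (subtracted): ⌀6, A = 28.2743 mm², y = 6 mm, Ī = 63.6173 mm⁴.
Centroid: ȳ = ΣA·y / ΣA = 116.927 mm.
Transfer each piece to the horizontal centroidal axis using Ī + A·d² with d = y − 116.927:
  bottom plate: d = -110.927 mm → contributes +31 038 314 mm⁴
  web plate: d = 40.073 mm → contributes +19 984 901 mm⁴
  top plate: d = 191.073 mm → contributes +35 060 069 mm⁴
  hole: d = -110.927 mm → contributes −347 973 mm⁴
Total I = 85 735 311 mm⁴.

I_x ≈ 8.574 × 10⁷ mm⁴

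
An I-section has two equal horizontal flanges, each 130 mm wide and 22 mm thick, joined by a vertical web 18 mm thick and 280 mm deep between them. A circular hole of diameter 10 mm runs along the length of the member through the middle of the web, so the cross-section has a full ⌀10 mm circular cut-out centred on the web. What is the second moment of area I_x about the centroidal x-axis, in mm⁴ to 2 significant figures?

I_x ≈ 1.6 × 10⁸ mm⁴

Decompose the section into non-overlapping parts with the origin at the bottom-left of its bounding rectangle.
Bottom flange: 130 × 22, A = 2 860 mm², y = 11 mm, Ī = 115 353 mm⁴.
Web: 18 × 280, A = 5 040 mm², y = 162 mm, Ī = 32 928 000 mm⁴.
Top flange: 130 × 22, A = 2 860 mm², y = 313 mm, Ī = 115 353 mm⁴.
Hole (subtracted): ⌀10, A = 78.54 mm², y = 162 mm, Ī = 490.9 mm⁴.
By symmetry the centroid is at mid-height, ȳ = 162 mm.
Transfer each piece to the centroidal x-axis using Ī + A·d² with d = y − 162:
  bottom flange: d = -151 mm → contributes +65 326 213 mm⁴
  web: d = 0 mm → contributes +32 928 000 mm⁴
  top flange: d = 151 mm → contributes +65 326 213 mm⁴
  hole: d = 0 mm → contributes −490.9 mm⁴
Total I = 163 579 936 mm⁴.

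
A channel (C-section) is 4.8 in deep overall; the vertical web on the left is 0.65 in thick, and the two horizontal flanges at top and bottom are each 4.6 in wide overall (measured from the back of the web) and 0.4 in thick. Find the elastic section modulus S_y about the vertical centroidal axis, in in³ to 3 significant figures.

S_y ≈ 4.02 in³

Decompose the section into non-overlapping parts with the origin at the bottom-left of its bounding rectangle.
Web: 0.65 × 4.8, A = 3.12 in², x = 0.325 in, Ī = 0.10985 in⁴.
Top flange (beyond web): 3.95 × 0.4, A = 1.58 in², x = 2.625 in, Ī = 2.0543 in⁴.
Bottom flange (beyond web): 3.95 × 0.4, A = 1.58 in², x = 2.625 in, Ī = 2.0543 in⁴.
Centroid: x̄ = ΣA·x / ΣA = 1.4823 in.
Transfer each piece to the vertical centroidal axis using Ī + A·d² with d = x − 1.4823:
  web: d = -1.1573 in → contributes +4.2888 in⁴
  top flange (beyond web): d = 1.1427 in → contributes +4.1173 in⁴
  bottom flange (beyond web): d = 1.1427 in → contributes +4.1173 in⁴
Total I = 12.523 in⁴.
Extreme fibre distance c = 3.1177 in; S = I/c = 4.0169 in³.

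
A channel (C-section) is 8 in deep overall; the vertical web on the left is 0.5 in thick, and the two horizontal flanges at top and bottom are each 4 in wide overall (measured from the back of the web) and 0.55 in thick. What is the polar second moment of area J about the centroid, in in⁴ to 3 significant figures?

Decompose the section into non-overlapping parts with the origin at the bottom-left of its bounding rectangle.
Web: 0.5 × 8, A = 4 in², y = 4 in, Ī = 21.333 in⁴.
Top flange (beyond web): 3.5 × 0.55, A = 1.925 in², y = 7.725 in, Ī = 0.048526 in⁴.
Bottom flange (beyond web): 3.5 × 0.55, A = 1.925 in², y = 0.275 in, Ī = 0.048526 in⁴.
By symmetry the centroid is at mid-height, ȳ = 4 in.
Transfer each piece to the centroidal x-axis using Ī + A·d² with d = y − 4:
  web: d = 0 in → contributes +21.333 in⁴
  top flange (beyond web): d = 3.725 in → contributes +26.759 in⁴
  bottom flange (beyond web): d = -3.725 in → contributes +26.759 in⁴
Total I = 74.852 in⁴.
For the y-axis: x̄ = 1.2309 in.
Repeating about the centroidal y-axis gives I_y = 11.861 in⁴.
Polar second moment: J = I_x + I_y = 86.712 in⁴.

J ≈ 86.7 in⁴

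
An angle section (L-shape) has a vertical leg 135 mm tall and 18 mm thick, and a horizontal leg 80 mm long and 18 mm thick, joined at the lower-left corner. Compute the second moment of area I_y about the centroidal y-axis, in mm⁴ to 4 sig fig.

Split into non-overlapping primitives; take the origin at the lower-left of the bounding box.
Vertical leg: 18 × 135, A = 2 430 mm², x = 9 mm, Ī = 65 610 mm⁴.
Horizontal leg (remainder): 62 × 18, A = 1 116 mm², x = 49 mm, Ī = 357 492 mm⁴.
Centroid: x̄ = ΣA·x / ΣA = 21.5888 mm.
Transfer each piece to the centroidal y-axis using Ī + A·d² with d = x − 21.5888:
  vertical leg: d = -12.5888 mm → contributes +450 713 mm⁴
  horizontal leg (remainder): d = 27.4112 mm → contributes +1 196 023 mm⁴
Total I = 1 646 737 mm⁴.

I_y ≈ 1.647 × 10⁶ mm⁴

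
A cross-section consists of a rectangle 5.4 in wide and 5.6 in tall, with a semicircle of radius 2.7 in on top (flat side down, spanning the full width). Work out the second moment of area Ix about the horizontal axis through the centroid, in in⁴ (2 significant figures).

Break the section into simple shapes (no overlaps), measuring from the bottom-left corner of the bounding box.
Rectangular body: 5.4 × 5.6, A = 30.24 in², y = 2.8 in, Ī = 79.03 in⁴.
Semicircular cap: semicircle r = 2.7, A = 11.45 in², y = 6.746 in, Ī = 5.833 in⁴.
Centroid: ȳ = ΣA·y / ΣA = 3.884 in.
Transfer each piece to the horizontal axis through the centroid using Ī + A·d² with d = y − 3.884:
  rectangular body: d = -1.084 in → contributes +114.5 in⁴
  semicircular cap: d = 2.862 in → contributes +99.64 in⁴
Total I = 214.2 in⁴.

Ix ≈ 210 in⁴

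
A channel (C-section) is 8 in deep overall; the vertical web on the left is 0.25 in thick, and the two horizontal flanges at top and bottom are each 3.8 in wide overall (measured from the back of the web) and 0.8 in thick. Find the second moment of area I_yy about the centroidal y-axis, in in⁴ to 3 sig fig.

Treat the section as a set of non-overlapping primitives; coordinates are from the bounding-box lower-left.
Web: 0.25 × 8, A = 2 in², x = 0.125 in, Ī = 0.010417 in⁴.
Top flange (beyond web): 3.55 × 0.8, A = 2.84 in², x = 2.025 in, Ī = 2.9826 in⁴.
Bottom flange (beyond web): 3.55 × 0.8, A = 2.84 in², x = 2.025 in, Ī = 2.9826 in⁴.
Centroid: x̄ = ΣA·x / ΣA = 1.5302 in.
Transfer each piece to the centroidal y-axis using Ī + A·d² with d = x − 1.5302:
  web: d = -1.4052 in → contributes +3.9596 in⁴
  top flange (beyond web): d = 0.49479 in → contributes +3.6779 in⁴
  bottom flange (beyond web): d = 0.49479 in → contributes +3.6779 in⁴
Total I = 11.315 in⁴.

I_yy ≈ 11.3 in⁴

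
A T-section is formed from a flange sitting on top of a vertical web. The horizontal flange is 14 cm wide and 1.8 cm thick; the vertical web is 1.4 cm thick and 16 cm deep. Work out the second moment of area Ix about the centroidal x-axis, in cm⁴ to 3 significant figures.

Ix ≈ 1420 cm⁴

Treat the section as a set of non-overlapping primitives; coordinates are from the bounding-box lower-left.
Flange: 14 × 1.8, A = 25.2 cm², y = 16.9 cm, Ī = 6.804 cm⁴.
Web: 1.4 × 16, A = 22.4 cm², y = 8 cm, Ī = 477.87 cm⁴.
Centroid: ȳ = ΣA·y / ΣA = 12.712 cm.
Transfer each piece to the centroidal x-axis using Ī + A·d² with d = y − 12.712:
  flange: d = 4.1882 cm → contributes +448.85 cm⁴
  web: d = -4.7118 cm → contributes +975.16 cm⁴
Total I = 1 424 cm⁴.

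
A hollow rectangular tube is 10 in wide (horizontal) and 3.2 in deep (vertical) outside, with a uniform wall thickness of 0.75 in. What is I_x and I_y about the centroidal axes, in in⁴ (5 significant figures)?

Decompose the section into non-overlapping parts with the origin at the bottom-left of its bounding rectangle.
Outer rectangle: 10 × 3.2, A = 32 in², y = 1.6 in, Ī = 27.30667 in⁴.
Inner void (subtracted): 8.5 × 1.7, A = 14.45 in², y = 1.6 in, Ī = 3.480042 in⁴.
By symmetry the centroid is at mid-height, ȳ = 1.6 in.
All pieces are centred on the centroidal x-axis, so I = ΣĪ (holes subtracted) = 23.82663 in⁴.
Repeating about the centroidal y-axis gives I_y = 179.6656 in⁴.

I_x ≈ 23.827 in⁴, I_y ≈ 179.67 in⁴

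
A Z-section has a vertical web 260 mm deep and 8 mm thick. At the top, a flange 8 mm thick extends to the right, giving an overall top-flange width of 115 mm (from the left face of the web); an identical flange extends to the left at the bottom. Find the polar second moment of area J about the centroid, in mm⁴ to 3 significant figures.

J ≈ 4.62 × 10⁷ mm⁴

Decompose the section into non-overlapping parts with the origin at the bottom-left of its bounding rectangle.
Web: 8 × 260, A = 2 080 mm², y = 130 mm, Ī = 11 717 333 mm⁴.
Top flange (beyond web): 107 × 8, A = 856 mm², y = 256 mm, Ī = 4565.3 mm⁴.
Bottom flange (beyond web): 107 × 8, A = 856 mm², y = 4 mm, Ī = 4565.3 mm⁴.
Centroid: ȳ = ΣA·y / ΣA = 130 mm.
Transfer each piece to the centroidal x-axis using Ī + A·d² with d = y − 130:
  web: d = 0 mm → contributes +11 717 333 mm⁴
  top flange (beyond web): d = 126 mm → contributes +13 594 421 mm⁴
  bottom flange (beyond web): d = -126 mm → contributes +13 594 421 mm⁴
Total I = 38 906 176 mm⁴.
For the y-axis: x̄ = 111 mm.
Repeating about the centroidal y-axis gives I_y = 7 304 784 mm⁴.
Polar second moment: J = I_x + I_y = 46 210 960 mm⁴.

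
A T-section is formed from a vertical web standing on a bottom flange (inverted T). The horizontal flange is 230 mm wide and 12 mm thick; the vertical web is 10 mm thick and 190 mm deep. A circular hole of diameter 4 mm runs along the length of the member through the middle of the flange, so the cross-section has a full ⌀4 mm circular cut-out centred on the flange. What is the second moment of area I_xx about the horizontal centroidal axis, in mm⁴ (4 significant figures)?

Treat the section as a set of non-overlapping primitives; coordinates are from the bounding-box lower-left.
Flange: 230 × 12, A = 2 760 mm², y = 6 mm, Ī = 33 120 mm⁴.
Web: 10 × 190, A = 1 900 mm², y = 107 mm, Ī = 5 715 833 mm⁴.
Hole (subtracted): ⌀4, A = 12.5664 mm², y = 6 mm, Ī = 12.5664 mm⁴.
Centroid: ȳ = ΣA·y / ΣA = 47.2916 mm.
Transfer each piece to the horizontal centroidal axis using Ī + A·d² with d = y − 47.2916:
  flange: d = -41.2916 mm → contributes +4 738 911 mm⁴
  web: d = 59.7084 mm → contributes +12 489 509 mm⁴
  hole: d = -41.2916 mm → contributes −21438.2 mm⁴
Total I = 17 206 982 mm⁴.

I_xx ≈ 1.721 × 10⁷ mm⁴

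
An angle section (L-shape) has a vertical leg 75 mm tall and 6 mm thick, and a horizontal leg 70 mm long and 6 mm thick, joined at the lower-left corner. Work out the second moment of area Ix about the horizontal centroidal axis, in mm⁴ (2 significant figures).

Break the section into simple shapes (no overlaps), measuring from the bottom-left corner of the bounding box.
Vertical leg: 6 × 75, A = 450 mm², y = 37.5 mm, Ī = 210 938 mm⁴.
Horizontal leg (remainder): 64 × 6, A = 384 mm², y = 3 mm, Ī = 1 152 mm⁴.
Centroid: ȳ = ΣA·y / ΣA = 21.62 mm.
Transfer each piece to the horizontal centroidal axis using Ī + A·d² with d = y − 21.62:
  vertical leg: d = 15.88 mm → contributes +324 486 mm⁴
  horizontal leg (remainder): d = -18.62 mm → contributes +134 217 mm⁴
Total I = 458 702 mm⁴.

Ix ≈ 4.6 × 10⁵ mm⁴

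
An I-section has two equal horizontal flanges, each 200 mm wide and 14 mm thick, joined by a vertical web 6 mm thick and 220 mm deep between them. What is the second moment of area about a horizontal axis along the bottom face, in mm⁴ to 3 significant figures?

I_base ≈ 1.88 × 10⁸ mm⁴

Decompose the section into non-overlapping parts with the origin at the bottom-left of its bounding rectangle.
Bottom flange: 200 × 14, A = 2 800 mm², y = 7 mm, Ī = 45 733 mm⁴.
Web: 6 × 220, A = 1 320 mm², y = 124 mm, Ī = 5 324 000 mm⁴.
Top flange: 200 × 14, A = 2 800 mm², y = 241 mm, Ī = 45 733 mm⁴.
Transfer each piece to the base of the section using Ī + A·d² with d = y − 0:
  bottom flange: d = 7 mm → contributes +182 933 mm⁴
  web: d = 124 mm → contributes +25 620 320 mm⁴
  top flange: d = 241 mm → contributes +162 672 533 mm⁴
Total I = 188 475 787 mm⁴.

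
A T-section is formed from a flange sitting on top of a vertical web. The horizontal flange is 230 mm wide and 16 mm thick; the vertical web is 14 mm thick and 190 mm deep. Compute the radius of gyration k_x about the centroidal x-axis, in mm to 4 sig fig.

k_x ≈ 62.11 mm

Break the section into simple shapes (no overlaps), measuring from the bottom-left corner of the bounding box.
Flange: 230 × 16, A = 3 680 mm², y = 198 mm, Ī = 78506.7 mm⁴.
Web: 14 × 190, A = 2 660 mm², y = 95 mm, Ī = 8 002 167 mm⁴.
Centroid: ȳ = ΣA·y / ΣA = 154.785 mm.
Transfer each piece to the centroidal x-axis using Ī + A·d² with d = y − 154.785:
  flange: d = 43.2145 mm → contributes +6 950 884 mm⁴
  web: d = -59.7855 mm → contributes +17 509 817 mm⁴
Total I = 24 460 702 mm⁴.
Radius of gyration: k = √(I/A) = √(24 460 702 / 6 340) = 62.114 mm.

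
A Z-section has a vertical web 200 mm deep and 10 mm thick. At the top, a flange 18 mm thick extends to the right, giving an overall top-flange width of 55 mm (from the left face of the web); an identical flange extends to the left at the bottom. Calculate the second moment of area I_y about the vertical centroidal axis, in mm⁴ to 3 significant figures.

I_y ≈ 1.52 × 10⁶ mm⁴

Split into non-overlapping primitives; take the origin at the lower-left of the bounding box.
Web: 10 × 200, A = 2 000 mm², x = 50 mm, Ī = 16 667 mm⁴.
Top flange (beyond web): 45 × 18, A = 810 mm², x = 77.5 mm, Ī = 136 688 mm⁴.
Bottom flange (beyond web): 45 × 18, A = 810 mm², x = 22.5 mm, Ī = 136 688 mm⁴.
Centroid: x̄ = ΣA·x / ΣA = 50 mm.
Transfer each piece to the vertical centroidal axis using Ī + A·d² with d = x − 50:
  web: d = 0 mm → contributes +16 667 mm⁴
  top flange (beyond web): d = 27.5 mm → contributes +749 250 mm⁴
  bottom flange (beyond web): d = -27.5 mm → contributes +749 250 mm⁴
Total I = 1 515 167 mm⁴.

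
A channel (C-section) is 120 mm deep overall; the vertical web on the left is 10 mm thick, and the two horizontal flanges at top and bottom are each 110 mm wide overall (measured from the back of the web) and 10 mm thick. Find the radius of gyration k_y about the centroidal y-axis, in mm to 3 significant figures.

k_y ≈ 35.1 mm

Break the section into simple shapes (no overlaps), measuring from the bottom-left corner of the bounding box.
Web: 10 × 120, A = 1 200 mm², x = 5 mm, Ī = 10 000 mm⁴.
Top flange (beyond web): 100 × 10, A = 1 000 mm², x = 60 mm, Ī = 833 333 mm⁴.
Bottom flange (beyond web): 100 × 10, A = 1 000 mm², x = 60 mm, Ī = 833 333 mm⁴.
Centroid: x̄ = ΣA·x / ΣA = 39.375 mm.
Transfer each piece to the centroidal y-axis using Ī + A·d² with d = x − 39.375:
  web: d = -34.375 mm → contributes +1 427 969 mm⁴
  top flange (beyond web): d = 20.625 mm → contributes +1 258 724 mm⁴
  bottom flange (beyond web): d = 20.625 mm → contributes +1 258 724 mm⁴
Total I = 3 945 417 mm⁴.
Radius of gyration: k = √(I/A) = √(3 945 417 / 3 200) = 35.113 mm.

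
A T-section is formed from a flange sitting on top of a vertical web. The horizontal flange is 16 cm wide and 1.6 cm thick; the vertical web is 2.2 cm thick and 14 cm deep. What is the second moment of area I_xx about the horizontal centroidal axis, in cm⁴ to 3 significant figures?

I_xx ≈ 1360 cm⁴

Decompose the section into non-overlapping parts with the origin at the bottom-left of its bounding rectangle.
Flange: 16 × 1.6, A = 25.6 cm², y = 14.8 cm, Ī = 5.4613 cm⁴.
Web: 2.2 × 14, A = 30.8 cm², y = 7 cm, Ī = 503.07 cm⁴.
Centroid: ȳ = ΣA·y / ΣA = 10.54 cm.
Transfer each piece to the horizontal centroidal axis using Ī + A·d² with d = y − 10.54:
  flange: d = 4.2596 cm → contributes +469.95 cm⁴
  web: d = -3.5404 cm → contributes +889.13 cm⁴
Total I = 1359.1 cm⁴.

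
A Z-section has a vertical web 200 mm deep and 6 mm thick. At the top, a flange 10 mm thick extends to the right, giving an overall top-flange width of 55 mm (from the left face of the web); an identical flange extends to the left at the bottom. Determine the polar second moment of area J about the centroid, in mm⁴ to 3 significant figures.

Split into non-overlapping primitives; take the origin at the lower-left of the bounding box.
Web: 6 × 200, A = 1 200 mm², y = 100 mm, Ī = 4 000 000 mm⁴.
Top flange (beyond web): 49 × 10, A = 490 mm², y = 195 mm, Ī = 4083.3 mm⁴.
Bottom flange (beyond web): 49 × 10, A = 490 mm², y = 5 mm, Ī = 4083.3 mm⁴.
Centroid: ȳ = ΣA·y / ΣA = 100 mm.
Transfer each piece to the centroidal x-axis using Ī + A·d² with d = y − 100:
  web: d = 0 mm → contributes +4 000 000 mm⁴
  top flange (beyond web): d = 95 mm → contributes +4 426 333 mm⁴
  bottom flange (beyond web): d = -95 mm → contributes +4 426 333 mm⁴
Total I = 12 852 667 mm⁴.
For the y-axis: x̄ = 52 mm.
Repeating about the centroidal y-axis gives I_y = 940 807 mm⁴.
Polar second moment: J = I_x + I_y = 13 793 473 mm⁴.

J ≈ 1.38 × 10⁷ mm⁴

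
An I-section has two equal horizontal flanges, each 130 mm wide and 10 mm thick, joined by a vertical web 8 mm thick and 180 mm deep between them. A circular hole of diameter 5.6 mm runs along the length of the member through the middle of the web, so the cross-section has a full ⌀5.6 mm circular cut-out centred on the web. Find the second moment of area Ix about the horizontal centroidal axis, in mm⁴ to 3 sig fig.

Split into non-overlapping primitives; take the origin at the lower-left of the bounding box.
Bottom flange: 130 × 10, A = 1 300 mm², y = 5 mm, Ī = 10 833 mm⁴.
Web: 8 × 180, A = 1 440 mm², y = 100 mm, Ī = 3 888 000 mm⁴.
Top flange: 130 × 10, A = 1 300 mm², y = 195 mm, Ī = 10 833 mm⁴.
Hole (subtracted): ⌀5.6, A = 24.63 mm², y = 100 mm, Ī = 48.275 mm⁴.
By symmetry the centroid is at mid-height, ȳ = 100 mm.
Transfer each piece to the horizontal centroidal axis using Ī + A·d² with d = y − 100:
  bottom flange: d = -95 mm → contributes +11 743 333 mm⁴
  web: d = 0 mm → contributes +3 888 000 mm⁴
  top flange: d = 95 mm → contributes +11 743 333 mm⁴
  hole: d = 0 mm → contributes −48.275 mm⁴
Total I = 27 374 618 mm⁴.

Ix ≈ 2.74 × 10⁷ mm⁴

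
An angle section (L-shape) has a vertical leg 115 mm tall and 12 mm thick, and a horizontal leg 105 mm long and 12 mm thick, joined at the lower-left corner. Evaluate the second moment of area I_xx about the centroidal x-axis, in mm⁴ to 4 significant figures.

I_xx ≈ 3.171 × 10⁶ mm⁴

Decompose the section into non-overlapping parts with the origin at the bottom-left of its bounding rectangle.
Vertical leg: 12 × 115, A = 1 380 mm², y = 57.5 mm, Ī = 1 520 875 mm⁴.
Horizontal leg (remainder): 93 × 12, A = 1 116 mm², y = 6 mm, Ī = 13 392 mm⁴.
Centroid: ȳ = ΣA·y / ΣA = 34.4736 mm.
Transfer each piece to the centroidal x-axis using Ī + A·d² with d = y − 34.4736:
  vertical leg: d = 23.0264 mm → contributes +2 252 575 mm⁴
  horizontal leg (remainder): d = -28.4736 mm → contributes +918 182 mm⁴
Total I = 3 170 756 mm⁴.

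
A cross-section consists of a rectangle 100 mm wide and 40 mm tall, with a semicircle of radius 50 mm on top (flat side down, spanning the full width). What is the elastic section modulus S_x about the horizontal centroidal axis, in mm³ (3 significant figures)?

Decompose the section into non-overlapping parts with the origin at the bottom-left of its bounding rectangle.
Rectangular body: 100 × 40, A = 4 000 mm², y = 20 mm, Ī = 533 333 mm⁴.
Semicircular cap: semicircle r = 50, A = 3 927 mm², y = 61.221 mm, Ī = 685 981 mm⁴.
Centroid: ȳ = ΣA·y / ΣA = 40.421 mm.
Transfer each piece to the horizontal centroidal axis using Ī + A·d² with d = y − 40.421:
  rectangular body: d = -20.421 mm → contributes +2 201 321 mm⁴
  semicircular cap: d = 20.8 mm → contributes +2 384 980 mm⁴
Total I = 4 586 301 mm⁴.
Extreme fibre distance c = 49.579 mm; S = I/c = 92 504 mm³.

S_x ≈ 9.25 × 10⁴ mm³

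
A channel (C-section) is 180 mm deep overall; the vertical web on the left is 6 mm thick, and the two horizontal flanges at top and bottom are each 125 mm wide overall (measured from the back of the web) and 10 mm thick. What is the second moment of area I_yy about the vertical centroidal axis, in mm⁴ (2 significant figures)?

Split into non-overlapping primitives; take the origin at the lower-left of the bounding box.
Web: 6 × 180, A = 1 080 mm², x = 3 mm, Ī = 3 240 mm⁴.
Top flange (beyond web): 119 × 10, A = 1 190 mm², x = 65.5 mm, Ī = 1 404 299 mm⁴.
Bottom flange (beyond web): 119 × 10, A = 1 190 mm², x = 65.5 mm, Ī = 1 404 299 mm⁴.
Centroid: x̄ = ΣA·x / ΣA = 45.99 mm.
Transfer each piece to the vertical centroidal axis using Ī + A·d² with d = x − 45.99:
  web: d = -42.99 mm → contributes +1 999 355 mm⁴
  top flange (beyond web): d = 19.51 mm → contributes +1 857 199 mm⁴
  bottom flange (beyond web): d = 19.51 mm → contributes +1 857 199 mm⁴
Total I = 5 713 753 mm⁴.

I_yy ≈ 5.7 × 10⁶ mm⁴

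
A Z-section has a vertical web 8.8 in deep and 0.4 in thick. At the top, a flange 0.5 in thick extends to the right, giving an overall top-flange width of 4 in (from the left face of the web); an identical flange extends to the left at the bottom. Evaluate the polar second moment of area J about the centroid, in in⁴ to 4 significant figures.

Treat the section as a set of non-overlapping primitives; coordinates are from the bounding-box lower-left.
Web: 0.4 × 8.8, A = 3.52 in², y = 4.4 in, Ī = 22.7157 in⁴.
Top flange (beyond web): 3.6 × 0.5, A = 1.8 in², y = 8.55 in, Ī = 0.0375 in⁴.
Bottom flange (beyond web): 3.6 × 0.5, A = 1.8 in², y = 0.25 in, Ī = 0.0375 in⁴.
Centroid: ȳ = ΣA·y / ΣA = 4.4 in.
Transfer each piece to the centroidal x-axis using Ī + A·d² with d = y − 4.4:
  web: d = 0 in → contributes +22.7157 in⁴
  top flange (beyond web): d = 4.15 in → contributes +31.038 in⁴
  bottom flange (beyond web): d = -4.15 in → contributes +31.038 in⁴
Total I = 84.7917 in⁴.
For the y-axis: x̄ = 3.8 in.
Repeating about the centroidal y-axis gives I_y = 18.3349 in⁴.
Polar second moment: J = I_x + I_y = 103.127 in⁴.

J ≈ 103.1 in⁴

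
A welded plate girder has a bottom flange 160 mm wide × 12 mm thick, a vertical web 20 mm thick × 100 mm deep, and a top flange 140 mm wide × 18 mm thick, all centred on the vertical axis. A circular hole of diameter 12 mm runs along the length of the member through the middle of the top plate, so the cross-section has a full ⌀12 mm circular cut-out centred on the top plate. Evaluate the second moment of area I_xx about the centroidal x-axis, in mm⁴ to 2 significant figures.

I_xx ≈ 1.6 × 10⁷ mm⁴

Break the section into simple shapes (no overlaps), measuring from the bottom-left corner of the bounding box.
Bottom plate: 160 × 12, A = 1 920 mm², y = 6 mm, Ī = 23 040 mm⁴.
Web plate: 20 × 100, A = 2 000 mm², y = 62 mm, Ī = 1 666 667 mm⁴.
Top plate: 140 × 18, A = 2 520 mm², y = 121 mm, Ī = 68 040 mm⁴.
Hole (subtracted): ⌀12, A = 113.1 mm², y = 121 mm, Ī = 1 018 mm⁴.
Centroid: ȳ = ΣA·y / ΣA = 67.45 mm.
Transfer each piece to the centroidal x-axis using Ī + A·d² with d = y − 67.45:
  bottom plate: d = -61.45 mm → contributes +7 273 367 mm⁴
  web plate: d = -5.451 mm → contributes +1 726 091 mm⁴
  top plate: d = 53.55 mm → contributes +7 294 158 mm⁴
  hole: d = 53.55 mm → contributes −325 325 mm⁴
Total I = 15 968 291 mm⁴.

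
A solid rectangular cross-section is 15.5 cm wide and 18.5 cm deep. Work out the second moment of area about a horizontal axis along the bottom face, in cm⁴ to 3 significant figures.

I_base ≈ 3.27 × 10⁴ cm⁴

The section: 15.5 × 18.5, A = 286.75 cm², y = 9.25 cm, Ī = 8178.3 cm⁴.
Transfer it to a horizontal axis along the bottom face using Ī + A·d² with d = y − 0:
  the section: d = 9.25 cm → contributes +32 713 cm⁴
Total I = 32 713 cm⁴.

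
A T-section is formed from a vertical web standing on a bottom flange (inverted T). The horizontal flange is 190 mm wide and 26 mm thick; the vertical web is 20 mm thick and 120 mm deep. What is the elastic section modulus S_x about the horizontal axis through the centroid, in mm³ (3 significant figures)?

S_x ≈ 1.08 × 10⁵ mm³

Decompose the section into non-overlapping parts with the origin at the bottom-left of its bounding rectangle.
Flange: 190 × 26, A = 4 940 mm², y = 13 mm, Ī = 278 287 mm⁴.
Web: 20 × 120, A = 2 400 mm², y = 86 mm, Ī = 2 880 000 mm⁴.
Centroid: ȳ = ΣA·y / ΣA = 36.869 mm.
Transfer each piece to the horizontal axis through the centroid using Ī + A·d² with d = y − 36.869:
  flange: d = -23.869 mm → contributes +3 092 798 mm⁴
  web: d = 49.131 mm → contributes +8 673 203 mm⁴
Total I = 11 766 001 mm⁴.
Extreme fibre distance c = 109.13 mm; S = I/c = 107 816 mm³.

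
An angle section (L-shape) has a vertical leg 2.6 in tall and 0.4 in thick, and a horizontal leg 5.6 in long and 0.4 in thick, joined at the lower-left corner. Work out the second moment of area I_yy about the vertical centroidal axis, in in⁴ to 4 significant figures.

I_yy ≈ 10.14 in⁴

Treat the section as a set of non-overlapping primitives; coordinates are from the bounding-box lower-left.
Vertical leg: 0.4 × 2.6, A = 1.04 in², x = 0.2 in, Ī = 0.0138667 in⁴.
Horizontal leg (remainder): 5.2 × 0.4, A = 2.08 in², x = 3 in, Ī = 4.68693 in⁴.
Centroid: x̄ = ΣA·x / ΣA = 2.06667 in.
Transfer each piece to the vertical centroidal axis using Ī + A·d² with d = x − 2.06667:
  vertical leg: d = -1.86667 in → contributes +3.63769 in⁴
  horizontal leg (remainder): d = 0.933333 in → contributes +6.49884 in⁴
Total I = 10.1365 in⁴.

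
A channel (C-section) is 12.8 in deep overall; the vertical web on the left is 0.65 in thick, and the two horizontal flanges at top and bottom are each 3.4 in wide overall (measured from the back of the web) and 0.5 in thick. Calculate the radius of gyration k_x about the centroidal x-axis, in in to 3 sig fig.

k_x ≈ 4.43 in

Split into non-overlapping primitives; take the origin at the lower-left of the bounding box.
Web: 0.65 × 12.8, A = 8.32 in², y = 6.4 in, Ī = 113.6 in⁴.
Top flange (beyond web): 2.75 × 0.5, A = 1.375 in², y = 12.55 in, Ī = 0.028646 in⁴.
Bottom flange (beyond web): 2.75 × 0.5, A = 1.375 in², y = 0.25 in, Ī = 0.028646 in⁴.
By symmetry the centroid is at mid-height, ȳ = 6.4 in.
Transfer each piece to the centroidal x-axis using Ī + A·d² with d = y − 6.4:
  web: d = 0 in → contributes +113.6 in⁴
  top flange (beyond web): d = 6.15 in → contributes +52.035 in⁴
  bottom flange (beyond web): d = -6.15 in → contributes +52.035 in⁴
Total I = 217.66 in⁴.
Radius of gyration: k = √(I/A) = √(217.66 / 11.07) = 4.4343 in.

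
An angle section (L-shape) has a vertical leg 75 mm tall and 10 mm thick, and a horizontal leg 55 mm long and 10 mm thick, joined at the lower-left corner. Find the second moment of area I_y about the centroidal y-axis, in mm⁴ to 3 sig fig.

Decompose the section into non-overlapping parts with the origin at the bottom-left of its bounding rectangle.
Vertical leg: 10 × 75, A = 750 mm², x = 5 mm, Ī = 6 250 mm⁴.
Horizontal leg (remainder): 45 × 10, A = 450 mm², x = 32.5 mm, Ī = 75 938 mm⁴.
Centroid: x̄ = ΣA·x / ΣA = 15.313 mm.
Transfer each piece to the centroidal y-axis using Ī + A·d² with d = x − 15.313:
  vertical leg: d = -10.313 mm → contributes +86 011 mm⁴
  horizontal leg (remainder): d = 17.188 mm → contributes +208 872 mm⁴
Total I = 294 883 mm⁴.

I_y ≈ 2.95 × 10⁵ mm⁴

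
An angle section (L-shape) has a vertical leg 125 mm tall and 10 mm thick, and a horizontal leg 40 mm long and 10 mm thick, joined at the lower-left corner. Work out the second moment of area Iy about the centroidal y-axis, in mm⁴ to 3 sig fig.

Iy ≈ 1.30 × 10⁵ mm⁴

Decompose the section into non-overlapping parts with the origin at the bottom-left of its bounding rectangle.
Vertical leg: 10 × 125, A = 1 250 mm², x = 5 mm, Ī = 10 417 mm⁴.
Horizontal leg (remainder): 30 × 10, A = 300 mm², x = 25 mm, Ī = 22 500 mm⁴.
Centroid: x̄ = ΣA·x / ΣA = 8.871 mm.
Transfer each piece to the centroidal y-axis using Ī + A·d² with d = x − 8.871:
  vertical leg: d = -3.871 mm → contributes +29 147 mm⁴
  horizontal leg (remainder): d = 16.129 mm → contributes +100 544 mm⁴
Total I = 129 691 mm⁴.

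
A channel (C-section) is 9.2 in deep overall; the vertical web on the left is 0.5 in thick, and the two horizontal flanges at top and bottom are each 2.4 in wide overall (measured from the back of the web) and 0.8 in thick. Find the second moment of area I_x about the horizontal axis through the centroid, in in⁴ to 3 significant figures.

I_x ≈ 86.2 in⁴

Split into non-overlapping primitives; take the origin at the lower-left of the bounding box.
Web: 0.5 × 9.2, A = 4.6 in², y = 4.6 in, Ī = 32.445 in⁴.
Top flange (beyond web): 1.9 × 0.8, A = 1.52 in², y = 8.8 in, Ī = 0.081067 in⁴.
Bottom flange (beyond web): 1.9 × 0.8, A = 1.52 in², y = 0.4 in, Ī = 0.081067 in⁴.
By symmetry the centroid is at mid-height, ȳ = 4.6 in.
Transfer each piece to the horizontal axis through the centroid using Ī + A·d² with d = y − 4.6:
  web: d = 0 in → contributes +32.445 in⁴
  top flange (beyond web): d = 4.2 in → contributes +26.894 in⁴
  bottom flange (beyond web): d = -4.2 in → contributes +26.894 in⁴
Total I = 86.233 in⁴.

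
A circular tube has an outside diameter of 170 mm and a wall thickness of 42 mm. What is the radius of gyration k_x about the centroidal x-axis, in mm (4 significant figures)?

Treat the section as a set of non-overlapping primitives; coordinates are from the bounding-box lower-left.
Outer circle: ⌀170, A = 22 698 mm², y = 85 mm, Ī = 40 998 275 mm⁴.
Bore (subtracted): ⌀86, A = 5808.8 mm², y = 85 mm, Ī = 2 685 120 mm⁴.
By symmetry the centroid is at mid-height, ȳ = 85 mm.
All pieces are centred on the centroidal x-axis, so I = ΣĪ (holes subtracted) = 38 313 155 mm⁴.
Radius of gyration: k = √(I/A) = √(38 313 155 / 16889.2) = 47.6288 mm.

k_x ≈ 47.63 mm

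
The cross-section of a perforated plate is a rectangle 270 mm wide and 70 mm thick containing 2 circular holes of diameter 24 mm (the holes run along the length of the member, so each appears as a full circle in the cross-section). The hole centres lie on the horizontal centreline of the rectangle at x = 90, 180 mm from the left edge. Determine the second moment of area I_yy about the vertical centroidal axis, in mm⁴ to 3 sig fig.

Break the section into simple shapes (no overlaps), measuring from the bottom-left corner of the bounding box.
Plate: 270 × 70, A = 18 900 mm², x = 135 mm, Ī = 114 817 500 mm⁴.
Hole 1 (subtracted): ⌀24, A = 452.39 mm², x = 90 mm, Ī = 16 286 mm⁴.
Hole 2 (subtracted): ⌀24, A = 452.39 mm², x = 180 mm, Ī = 16 286 mm⁴.
By symmetry the centroid is at mid-width, x̄ = 135 mm.
Transfer each piece to the vertical centroidal axis using Ī + A·d² with d = x − 135:
  plate: d = 0 mm → contributes +114 817 500 mm⁴
  hole 1: d = -45 mm → contributes −932 374 mm⁴
  hole 2: d = 45 mm → contributes −932 374 mm⁴
Total I = 112 952 751 mm⁴.

I_yy ≈ 1.13 × 10⁸ mm⁴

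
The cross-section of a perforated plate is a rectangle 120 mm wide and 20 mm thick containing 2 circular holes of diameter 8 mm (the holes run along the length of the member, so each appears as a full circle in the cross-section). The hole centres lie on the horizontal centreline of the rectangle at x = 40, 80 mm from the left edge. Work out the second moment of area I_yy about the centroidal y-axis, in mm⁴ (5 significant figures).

I_yy ≈ 2.8394 × 10⁶ mm⁴

Decompose the section into non-overlapping parts with the origin at the bottom-left of its bounding rectangle.
Plate: 120 × 20, A = 2 400 mm², x = 60 mm, Ī = 2 880 000 mm⁴.
Hole 1 (subtracted): ⌀8, A = 50.26548 mm², x = 40 mm, Ī = 201.0619 mm⁴.
Hole 2 (subtracted): ⌀8, A = 50.26548 mm², x = 80 mm, Ī = 201.0619 mm⁴.
By symmetry the centroid is at mid-width, x̄ = 60 mm.
Transfer each piece to the centroidal y-axis using Ī + A·d² with d = x − 60:
  plate: d = 0 mm → contributes +2 880 000 mm⁴
  hole 1: d = -20 mm → contributes −20307.25 mm⁴
  hole 2: d = 20 mm → contributes −20307.25 mm⁴
Total I = 2 839 385 mm⁴.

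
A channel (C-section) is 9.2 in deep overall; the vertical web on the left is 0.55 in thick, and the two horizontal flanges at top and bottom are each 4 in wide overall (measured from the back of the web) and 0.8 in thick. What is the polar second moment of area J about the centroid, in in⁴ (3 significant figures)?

Split into non-overlapping primitives; take the origin at the lower-left of the bounding box.
Web: 0.55 × 9.2, A = 5.06 in², y = 4.6 in, Ī = 35.69 in⁴.
Top flange (beyond web): 3.45 × 0.8, A = 2.76 in², y = 8.8 in, Ī = 0.1472 in⁴.
Bottom flange (beyond web): 3.45 × 0.8, A = 2.76 in², y = 0.4 in, Ī = 0.1472 in⁴.
By symmetry the centroid is at mid-height, ȳ = 4.6 in.
Transfer each piece to the centroidal x-axis using Ī + A·d² with d = y − 4.6:
  web: d = 0 in → contributes +35.69 in⁴
  top flange (beyond web): d = 4.2 in → contributes +48.834 in⁴
  bottom flange (beyond web): d = -4.2 in → contributes +48.834 in⁴
Total I = 133.36 in⁴.
For the y-axis: x̄ = 1.3185 in.
Repeating about the centroidal y-axis gives I_y = 16.163 in⁴.
Polar second moment: J = I_x + I_y = 149.52 in⁴.

J ≈ 150 in⁴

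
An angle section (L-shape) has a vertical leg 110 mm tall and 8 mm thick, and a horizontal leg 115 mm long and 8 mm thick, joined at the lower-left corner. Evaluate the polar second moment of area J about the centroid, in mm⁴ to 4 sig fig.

J ≈ 4.277 × 10⁶ mm⁴

Split into non-overlapping primitives; take the origin at the lower-left of the bounding box.
Vertical leg: 8 × 110, A = 880 mm², y = 55 mm, Ī = 887 333 mm⁴.
Horizontal leg (remainder): 107 × 8, A = 856 mm², y = 4 mm, Ī = 4565.33 mm⁴.
Centroid: ȳ = ΣA·y / ΣA = 29.8525 mm.
Transfer each piece to the centroidal x-axis using Ī + A·d² with d = y − 29.8525:
  vertical leg: d = 25.1475 mm → contributes +1 443 841 mm⁴
  horizontal leg (remainder): d = -25.8525 mm → contributes +576 676 mm⁴
Total I = 2 020 517 mm⁴.
For the y-axis: x̄ = 32.3525 mm.
Repeating about the centroidal y-axis gives I_y = 2 256 027 mm⁴.
Polar second moment: J = I_x + I_y = 4 276 544 mm⁴.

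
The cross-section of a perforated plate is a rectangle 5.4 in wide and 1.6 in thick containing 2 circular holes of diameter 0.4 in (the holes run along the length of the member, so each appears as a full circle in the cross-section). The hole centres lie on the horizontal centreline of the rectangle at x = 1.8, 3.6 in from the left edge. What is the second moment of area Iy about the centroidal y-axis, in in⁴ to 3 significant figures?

Iy ≈ 20.8 in⁴

Treat the section as a set of non-overlapping primitives; coordinates are from the bounding-box lower-left.
Plate: 5.4 × 1.6, A = 8.64 in², x = 2.7 in, Ī = 20.995 in⁴.
Hole 1 (subtracted): ⌀0.4, A = 0.12566 in², x = 1.8 in, Ī = 0.0012566 in⁴.
Hole 2 (subtracted): ⌀0.4, A = 0.12566 in², x = 3.6 in, Ī = 0.0012566 in⁴.
By symmetry the centroid is at mid-width, x̄ = 2.7 in.
Transfer each piece to the centroidal y-axis using Ī + A·d² with d = x − 2.7:
  plate: d = 0 in → contributes +20.995 in⁴
  hole 1: d = -0.9 in → contributes −0.10304 in⁴
  hole 2: d = 0.9 in → contributes −0.10304 in⁴
Total I = 20.789 in⁴.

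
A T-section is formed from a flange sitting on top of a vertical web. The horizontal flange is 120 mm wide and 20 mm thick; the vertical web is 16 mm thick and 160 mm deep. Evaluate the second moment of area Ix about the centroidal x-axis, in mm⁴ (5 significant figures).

Ix ≈ 1.5575 × 10⁷ mm⁴

Treat the section as a set of non-overlapping primitives; coordinates are from the bounding-box lower-left.
Flange: 120 × 20, A = 2 400 mm², y = 170 mm, Ī = 80 000 mm⁴.
Web: 16 × 160, A = 2 560 mm², y = 80 mm, Ī = 5 461 333 mm⁴.
Centroid: ȳ = ΣA·y / ΣA = 123.5484 mm.
Transfer each piece to the centroidal x-axis using Ī + A·d² with d = y − 123.5484:
  flange: d = 46.45161 mm → contributes +5 258 606 mm⁴
  web: d = -43.54839 mm → contributes +10 316 276 mm⁴
Total I = 15 574 882 mm⁴.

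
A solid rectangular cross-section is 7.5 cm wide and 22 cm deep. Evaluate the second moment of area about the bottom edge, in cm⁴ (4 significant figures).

I_base ≈ 2.662 × 10⁴ cm⁴

The section: 7.5 × 22, A = 165 cm², y = 11 cm, Ī = 6 655 cm⁴.
Transfer it to the base of the section using Ī + A·d² with d = y − 0:
  the section: d = 11 cm → contributes +26 620 cm⁴
Total I = 26 620 cm⁴.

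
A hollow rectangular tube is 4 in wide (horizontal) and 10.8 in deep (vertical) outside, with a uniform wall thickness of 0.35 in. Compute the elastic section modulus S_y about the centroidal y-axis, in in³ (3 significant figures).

S_y ≈ 13.7 in³

Split into non-overlapping primitives; take the origin at the lower-left of the bounding box.
Outer rectangle: 4 × 10.8, A = 43.2 in², x = 2 in, Ī = 57.6 in⁴.
Inner void (subtracted): 3.3 × 10.1, A = 33.33 in², x = 2 in, Ī = 30.247 in⁴.
By symmetry the centroid is at mid-width, x̄ = 2 in.
All pieces are centred on the centroidal y-axis, so I = ΣĪ (holes subtracted) = 27.353 in⁴.
Extreme fibre distance c = 2 in; S = I/c = 13.677 in³.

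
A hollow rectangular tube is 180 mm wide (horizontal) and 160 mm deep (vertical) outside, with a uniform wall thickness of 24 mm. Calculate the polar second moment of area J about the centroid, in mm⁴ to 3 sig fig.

Break the section into simple shapes (no overlaps), measuring from the bottom-left corner of the bounding box.
Outer rectangle: 180 × 160, A = 28 800 mm², y = 80 mm, Ī = 61 440 000 mm⁴.
Inner void (subtracted): 132 × 112, A = 14 784 mm², y = 80 mm, Ī = 15 454 208 mm⁴.
By symmetry the centroid is at mid-height, ȳ = 80 mm.
All pieces are centred on the centroidal x-axis, so I = ΣĪ (holes subtracted) = 45 985 792 mm⁴.
Repeating about the centroidal y-axis gives I_y = 56 293 632 mm⁴.
Polar second moment: J = I_x + I_y = 102 279 424 mm⁴.

J ≈ 1.02 × 10⁸ mm⁴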